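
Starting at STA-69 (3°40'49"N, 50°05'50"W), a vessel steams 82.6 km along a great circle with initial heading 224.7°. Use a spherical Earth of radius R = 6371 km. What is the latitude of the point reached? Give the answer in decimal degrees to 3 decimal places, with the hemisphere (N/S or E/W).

3.152°N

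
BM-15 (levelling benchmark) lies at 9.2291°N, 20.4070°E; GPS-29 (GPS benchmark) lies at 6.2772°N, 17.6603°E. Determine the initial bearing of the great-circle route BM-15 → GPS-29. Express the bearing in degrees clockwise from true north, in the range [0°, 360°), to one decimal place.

222.9°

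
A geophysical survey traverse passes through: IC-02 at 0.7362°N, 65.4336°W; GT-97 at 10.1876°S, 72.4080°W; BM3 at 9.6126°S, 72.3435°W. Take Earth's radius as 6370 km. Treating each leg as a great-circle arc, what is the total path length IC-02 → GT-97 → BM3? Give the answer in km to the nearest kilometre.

1503 km

IC-02→GT-97: c = 0.225878 rad, d = 1438.84 km
GT-97→BM3: c = 0.010097 rad, d = 64.32 km
Total = 1438.84 + 64.32 = 1503.16 km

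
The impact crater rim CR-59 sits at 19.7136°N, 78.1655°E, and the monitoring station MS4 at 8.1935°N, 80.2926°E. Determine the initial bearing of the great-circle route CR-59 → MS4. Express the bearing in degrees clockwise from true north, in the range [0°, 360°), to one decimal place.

169.6°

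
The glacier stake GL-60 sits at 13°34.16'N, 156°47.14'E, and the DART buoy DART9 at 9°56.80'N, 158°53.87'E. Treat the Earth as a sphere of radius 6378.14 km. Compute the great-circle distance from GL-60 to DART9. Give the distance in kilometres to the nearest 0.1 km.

GL-60: φ = +13.56933°, λ = +156.78567°
DART9: φ = +9.94667°, λ = +158.89783°
Δφ = -3.6227°,  Δλ = 2.1122°
a = sin²(Δφ/2) + cos φ₁ cos φ₂ sin²(Δλ/2) = 0.001324
c = 2·arcsin(√a) = 0.072799 rad = 4.1711°
d = R·c = 6378.14 × 0.072799 = 464.3 km

464.3 km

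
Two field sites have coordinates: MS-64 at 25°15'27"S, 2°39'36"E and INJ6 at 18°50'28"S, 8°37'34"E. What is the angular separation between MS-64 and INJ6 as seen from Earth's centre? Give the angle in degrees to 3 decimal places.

MS-64: φ = -25.25750°, λ = +2.66000°
INJ6: φ = -18.84111°, λ = +8.62611°
Δφ = 6.4164°,  Δλ = 5.9661°
a = sin²(Δφ/2) + cos φ₁ cos φ₂ sin²(Δλ/2) = 0.005450
c = 2·arcsin(√a) = 0.147784 rad = 8.4674°

8.467°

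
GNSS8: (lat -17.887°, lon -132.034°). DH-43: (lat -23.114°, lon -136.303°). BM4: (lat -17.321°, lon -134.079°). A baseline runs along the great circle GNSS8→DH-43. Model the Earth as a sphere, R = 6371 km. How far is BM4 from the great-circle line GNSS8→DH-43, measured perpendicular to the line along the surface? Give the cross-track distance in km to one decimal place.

211.0 km

δ₁₃ = central angle GNSS8→BM4 = 0.035425 rad  (haversine)
θ₁₃ = bearing GNSS8→BM4 = 285.881°,  θ₁₂ = bearing GNSS8→DH-43 = 216.690°
dₓₜ = R·arcsin(sin δ₁₃ · sin(θ₁₃ − θ₁₂)) = 6371·arcsin(0.03542·sin(69.191°)) = 210.968 km
|dₓₜ| = 210.968 km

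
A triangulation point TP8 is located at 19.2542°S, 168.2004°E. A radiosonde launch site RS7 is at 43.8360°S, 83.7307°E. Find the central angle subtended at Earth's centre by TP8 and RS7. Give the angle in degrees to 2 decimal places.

Δφ = -24.5818°,  Δλ = -84.4697°
a = sin²(Δφ/2) + cos φ₁ cos φ₂ sin²(Δλ/2) = 0.352991
c = 2·arcsin(√a) = 1.272369 rad = 72.9013°

72.90°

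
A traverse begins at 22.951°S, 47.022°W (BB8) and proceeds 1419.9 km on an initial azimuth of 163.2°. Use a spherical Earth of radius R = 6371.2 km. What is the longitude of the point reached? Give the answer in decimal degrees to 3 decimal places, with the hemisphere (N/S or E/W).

δ = d/R = 1419.9/6371.2 = 0.222862 rad
φ₂ = arcsin(sin φ₁ cos δ + cos φ₁ sin δ cos θ)
   = arcsin(-0.38994·0.97527 + 0.92084·0.22102·-0.95732) = -35.10937°
λ₂ = λ₁ + atan2(sin θ sin δ cos φ₁, cos δ − sin φ₁ sin φ₂) = -42.54318°

42.543°W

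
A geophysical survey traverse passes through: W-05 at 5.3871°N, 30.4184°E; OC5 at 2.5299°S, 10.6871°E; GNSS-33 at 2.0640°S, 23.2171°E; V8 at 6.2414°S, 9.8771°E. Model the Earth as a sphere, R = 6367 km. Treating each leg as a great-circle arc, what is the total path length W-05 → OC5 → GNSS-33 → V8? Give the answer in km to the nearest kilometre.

5302 km

W-05→OC5: c = 0.370708 rad, d = 2360.30 km
OC5→GNSS-33: c = 0.218664 rad, d = 1392.23 km
GNSS-33→V8: c = 0.243340 rad, d = 1549.35 km
Total = 2360.30 + 1392.23 + 1549.35 = 5301.87 km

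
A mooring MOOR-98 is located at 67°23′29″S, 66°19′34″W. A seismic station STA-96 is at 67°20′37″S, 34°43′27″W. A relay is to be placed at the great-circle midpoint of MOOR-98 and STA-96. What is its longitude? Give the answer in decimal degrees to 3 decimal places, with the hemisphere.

50.509°W

MOOR-98: φ = -67.39139°, λ = -66.32611°
STA-96: φ = -67.34361°, λ = -34.72417°
Bx = cos φ₂ cos Δλ = 0.328082,  By = cos φ₂ sin Δλ = 0.201852
φₘ = atan2(sin φ₁ + sin φ₂, √((cos φ₁ + Bx)² + By²)) = -68.14076°
λₘ = λ₁ + atan2(By, cos φ₁ + Bx) = -50.50892°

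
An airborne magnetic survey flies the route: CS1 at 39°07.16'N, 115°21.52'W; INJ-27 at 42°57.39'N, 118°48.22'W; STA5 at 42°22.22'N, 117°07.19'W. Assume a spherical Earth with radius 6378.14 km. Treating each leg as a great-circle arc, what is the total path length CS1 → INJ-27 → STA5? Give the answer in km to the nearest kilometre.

668 km

CS1: φ = +39.11933°, λ = -115.35867°
INJ-27: φ = +42.95650°, λ = -118.80367°
STA5: φ = +42.37033°, λ = -117.11983°
CS1→INJ-27: c = 0.080865 rad, d = 515.77 km
INJ-27→STA5: c = 0.023909 rad, d = 152.50 km
Total = 515.77 + 152.50 = 668.27 km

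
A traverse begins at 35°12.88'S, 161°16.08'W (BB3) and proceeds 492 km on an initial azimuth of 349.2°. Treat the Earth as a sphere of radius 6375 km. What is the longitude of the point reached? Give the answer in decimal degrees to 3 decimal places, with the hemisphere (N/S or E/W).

162.232°W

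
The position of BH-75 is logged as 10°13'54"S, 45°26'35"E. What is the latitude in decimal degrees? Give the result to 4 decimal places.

10.2317°S

10° + 13′/60 + 54″/3600 = 10 + 0.21667 + 0.01500 = 10.2317°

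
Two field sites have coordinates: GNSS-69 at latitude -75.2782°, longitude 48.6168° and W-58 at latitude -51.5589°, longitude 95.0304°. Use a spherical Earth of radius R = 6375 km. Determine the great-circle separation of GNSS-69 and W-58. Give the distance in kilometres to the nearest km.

Δφ = 23.7193°,  Δλ = 46.4136°
a = sin²(Δφ/2) + cos φ₁ cos φ₂ sin²(Δλ/2) = 0.066769
c = 2·arcsin(√a) = 0.522725 rad = 29.9499°
d = R·c = 6375 × 0.522725 = 3332.4 km

3332 km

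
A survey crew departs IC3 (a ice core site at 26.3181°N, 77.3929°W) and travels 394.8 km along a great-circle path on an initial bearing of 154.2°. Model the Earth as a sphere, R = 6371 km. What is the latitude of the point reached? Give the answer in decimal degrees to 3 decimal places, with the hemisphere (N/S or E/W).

δ = d/R = 394.8/6371 = 0.061968 rad
φ₂ = arcsin(sin φ₁ cos δ + cos φ₁ sin δ cos θ)
   = arcsin(0.44335·0.99808 + 0.89635·0.06193·-0.90032) = 23.11184°
λ₂ = λ₁ + atan2(sin θ sin δ cos φ₁, cos δ − sin φ₁ sin φ₂) = -75.71359°

23.112°N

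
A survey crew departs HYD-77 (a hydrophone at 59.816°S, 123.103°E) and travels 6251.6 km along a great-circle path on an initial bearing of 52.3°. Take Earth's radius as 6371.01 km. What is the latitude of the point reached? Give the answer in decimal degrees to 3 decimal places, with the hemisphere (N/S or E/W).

13.005°S

δ = d/R = 6251.6/6371.01 = 0.981257 rad
φ₂ = arcsin(sin φ₁ cos δ + cos φ₁ sin δ cos θ)
   = arcsin(-0.86442·0.55598 + 0.50278·0.83120·0.61153) = -13.00486°
λ₂ = λ₁ + atan2(sin θ sin δ cos φ₁, cos δ − sin φ₁ sin φ₂) = 165.55522°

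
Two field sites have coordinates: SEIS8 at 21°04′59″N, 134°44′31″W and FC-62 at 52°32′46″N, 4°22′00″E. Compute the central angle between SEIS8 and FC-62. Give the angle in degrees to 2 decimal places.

98.24°

SEIS8: φ = +21.08306°, λ = -134.74194°
FC-62: φ = +52.54611°, λ = +4.36667°
Δφ = 31.4631°,  Δλ = 139.1086°
a = sin²(Δφ/2) + cos φ₁ cos φ₂ sin²(Δλ/2) = 0.571688
c = 2·arcsin(√a) = 1.714669 rad = 98.2433°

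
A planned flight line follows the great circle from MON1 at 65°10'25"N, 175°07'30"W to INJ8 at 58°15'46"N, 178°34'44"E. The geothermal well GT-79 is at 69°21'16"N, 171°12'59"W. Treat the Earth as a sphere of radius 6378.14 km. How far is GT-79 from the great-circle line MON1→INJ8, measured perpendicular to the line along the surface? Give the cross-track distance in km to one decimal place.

69.5 km

MON1: φ = +65.17361°, λ = -175.12500°
INJ8: φ = +58.26278°, λ = +178.57889°
GT-79: φ = +69.35444°, λ = -171.21639°
δ₁₃ = central angle MON1→GT-79 = 0.077549 rad  (haversine)
θ₁₃ = bearing MON1→GT-79 = 18.073°,  θ₁₂ = bearing MON1→INJ8 = 206.160°
dₓₜ = R·arcsin(sin δ₁₃ · sin(θ₁₃ − θ₁₂)) = 6378.14·arcsin(0.07747·sin(-188.086°)) = 69.508 km
|dₓₜ| = 69.508 km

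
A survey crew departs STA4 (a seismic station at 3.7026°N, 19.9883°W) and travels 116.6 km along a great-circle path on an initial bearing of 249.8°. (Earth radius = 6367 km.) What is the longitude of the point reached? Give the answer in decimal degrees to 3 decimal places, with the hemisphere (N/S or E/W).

20.975°W

δ = d/R = 116.6/6367 = 0.018313 rad
φ₂ = arcsin(sin φ₁ cos δ + cos φ₁ sin δ cos θ)
   = arcsin(0.06458·0.99983 + 0.99791·0.01831·-0.34530) = 3.33976°
λ₂ = λ₁ + atan2(sin θ sin δ cos φ₁, cos δ − sin φ₁ sin φ₂) = -20.97470°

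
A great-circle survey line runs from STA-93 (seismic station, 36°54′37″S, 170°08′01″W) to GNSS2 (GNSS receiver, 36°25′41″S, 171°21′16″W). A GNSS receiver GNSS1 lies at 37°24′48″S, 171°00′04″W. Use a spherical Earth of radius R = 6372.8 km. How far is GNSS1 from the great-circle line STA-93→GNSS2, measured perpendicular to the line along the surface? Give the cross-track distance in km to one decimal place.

84.1 km

STA-93: φ = -36.91028°, λ = -170.13361°
GNSS2: φ = -36.42806°, λ = -171.35444°
GNSS1: φ = -37.41333°, λ = -171.00111°
δ₁₃ = central angle STA-93→GNSS1 = 0.014922 rad  (haversine)
θ₁₃ = bearing STA-93→GNSS1 = 233.697°,  θ₁₂ = bearing STA-93→GNSS2 = 295.853°
dₓₜ = R·arcsin(sin δ₁₃ · sin(θ₁₃ − θ₁₂)) = 6372.8·arcsin(0.01492·sin(-62.156°)) = -84.086 km
|dₓₜ| = 84.086 km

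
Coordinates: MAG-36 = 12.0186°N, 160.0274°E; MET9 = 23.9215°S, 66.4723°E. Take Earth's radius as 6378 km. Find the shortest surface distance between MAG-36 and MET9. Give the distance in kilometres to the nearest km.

Δφ = -35.9401°,  Δλ = -93.5551°
a = sin²(Δφ/2) + cos φ₁ cos φ₂ sin²(Δλ/2) = 0.569937
c = 2·arcsin(√a) = 1.711130 rad = 98.0405°
d = R·c = 6378 × 1.711130 = 10913.6 km

10914 km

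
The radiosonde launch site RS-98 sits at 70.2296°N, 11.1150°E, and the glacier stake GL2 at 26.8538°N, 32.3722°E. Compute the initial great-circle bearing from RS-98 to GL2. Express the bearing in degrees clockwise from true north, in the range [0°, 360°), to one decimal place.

Δλ = 21.2572°
y = sin Δλ · cos φ₂ = 0.323458
x = cos φ₁ sin φ₂ − sin φ₁ cos φ₂ cos Δλ = -0.629658
θ = atan2(y, x) = 152.8102° → 152.8102° (mod 360°)

152.8°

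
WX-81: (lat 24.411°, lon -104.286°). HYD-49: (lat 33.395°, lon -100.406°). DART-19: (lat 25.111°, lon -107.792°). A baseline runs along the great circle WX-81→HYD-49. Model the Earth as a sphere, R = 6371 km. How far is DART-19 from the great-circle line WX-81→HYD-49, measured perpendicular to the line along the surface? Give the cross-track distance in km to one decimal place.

δ₁₃ = central angle WX-81→DART-19 = 0.056891 rad  (haversine)
θ₁₃ = bearing WX-81→DART-19 = 283.131°,  θ₁₂ = bearing WX-81→HYD-49 = 19.797°
dₓₜ = R·arcsin(sin δ₁₃ · sin(θ₁₃ − θ₁₂)) = 6371·arcsin(0.05686·sin(263.334°)) = -359.998 km
|dₓₜ| = 359.998 km

360.0 km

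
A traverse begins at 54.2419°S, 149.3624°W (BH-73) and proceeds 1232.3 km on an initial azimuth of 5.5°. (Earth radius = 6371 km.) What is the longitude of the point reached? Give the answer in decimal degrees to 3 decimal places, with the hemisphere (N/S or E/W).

147.914°W

δ = d/R = 1232.3/6371 = 0.193423 rad
φ₂ = arcsin(sin φ₁ cos δ + cos φ₁ sin δ cos θ)
   = arcsin(-0.81149·0.98135 + 0.58436·0.19222·0.99540) = -43.20019°
λ₂ = λ₁ + atan2(sin θ sin δ cos φ₁, cos δ − sin φ₁ sin φ₂) = -147.91419°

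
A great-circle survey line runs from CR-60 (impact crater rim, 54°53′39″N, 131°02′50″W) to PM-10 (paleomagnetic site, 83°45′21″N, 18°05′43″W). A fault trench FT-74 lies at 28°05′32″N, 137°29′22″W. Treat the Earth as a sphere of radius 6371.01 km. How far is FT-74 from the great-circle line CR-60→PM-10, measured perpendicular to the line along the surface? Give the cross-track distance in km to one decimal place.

158.8 km

CR-60: φ = +54.89417°, λ = -131.04722°
PM-10: φ = +83.75583°, λ = -18.09528°
FT-74: φ = +28.09222°, λ = -137.48944°
δ₁₃ = central angle CR-60→FT-74 = 0.474838 rad  (haversine)
θ₁₃ = bearing CR-60→FT-74 = 192.504°,  θ₁₂ = bearing CR-60→PM-10 = 9.379°
dₓₜ = R·arcsin(sin δ₁₃ · sin(θ₁₃ − θ₁₂)) = 6371.01·arcsin(0.45719·sin(183.125°)) = -158.792 km
|dₓₜ| = 158.792 km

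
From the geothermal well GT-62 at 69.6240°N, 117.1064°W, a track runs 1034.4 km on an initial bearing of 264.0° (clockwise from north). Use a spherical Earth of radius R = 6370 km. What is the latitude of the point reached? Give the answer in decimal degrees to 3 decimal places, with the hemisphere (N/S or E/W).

δ = d/R = 1034.4/6370 = 0.162386 rad
φ₂ = arcsin(sin φ₁ cos δ + cos φ₁ sin δ cos θ)
   = arcsin(0.93743·0.98684 + 0.34818·0.16167·-0.10453) = 66.81106°
λ₂ = λ₁ + atan2(sin θ sin δ cos φ₁, cos δ − sin φ₁ sin φ₂) = -141.20668°

66.811°N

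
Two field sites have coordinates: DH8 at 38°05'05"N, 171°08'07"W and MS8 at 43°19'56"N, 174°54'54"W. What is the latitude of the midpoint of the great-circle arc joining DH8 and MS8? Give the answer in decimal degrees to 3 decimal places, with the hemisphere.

40.724°N

DH8: φ = +38.08472°, λ = -171.13528°
MS8: φ = +43.33222°, λ = -174.91500°
Bx = cos φ₂ cos Δλ = 0.725805,  By = cos φ₂ sin Δλ = -0.047950
φₘ = atan2(sin φ₁ + sin φ₂, √((cos φ₁ + Bx)² + By²)) = 40.72386°
λₘ = λ₁ + atan2(By, cos φ₁ + Bx) = -172.95060°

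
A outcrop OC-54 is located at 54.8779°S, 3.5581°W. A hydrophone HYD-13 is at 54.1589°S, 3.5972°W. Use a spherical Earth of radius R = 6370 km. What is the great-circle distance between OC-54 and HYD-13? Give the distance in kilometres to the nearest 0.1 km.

Δφ = 0.7190°,  Δλ = -0.0391°
a = sin²(Δφ/2) + cos φ₁ cos φ₂ sin²(Δλ/2) = 0.000039
c = 2·arcsin(√a) = 0.012555 rad = 0.7194°
d = R·c = 6370 × 0.012555 = 80.0 km

80.0 km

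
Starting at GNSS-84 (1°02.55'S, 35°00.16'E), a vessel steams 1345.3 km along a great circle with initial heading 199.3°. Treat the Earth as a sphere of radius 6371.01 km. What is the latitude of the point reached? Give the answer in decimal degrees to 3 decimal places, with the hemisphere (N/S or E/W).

GNSS-84: φ = -1.04250°, λ = +35.00267°
δ = d/R = 1345.3/6371.01 = 0.211160 rad
φ₂ = arcsin(sin φ₁ cos δ + cos φ₁ sin δ cos θ)
   = arcsin(-0.01819·0.97779 + 0.99983·0.20959·-0.94380) = -12.44909°
λ₂ = λ₁ + atan2(sin θ sin δ cos φ₁, cos δ − sin φ₁ sin φ₂) = 30.93458°

12.449°S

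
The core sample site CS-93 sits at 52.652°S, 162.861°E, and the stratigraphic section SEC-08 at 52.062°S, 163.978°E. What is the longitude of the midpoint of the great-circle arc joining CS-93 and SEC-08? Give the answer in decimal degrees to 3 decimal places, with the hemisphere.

Bx = cos φ₂ cos Δλ = 0.614692,  By = cos φ₂ sin Δλ = 0.011985
φₘ = atan2(sin φ₁ + sin φ₂, √((cos φ₁ + Bx)² + By²)) = -52.35832°
λₘ = λ₁ + atan2(By, cos φ₁ + Bx) = 163.42323°

163.423°E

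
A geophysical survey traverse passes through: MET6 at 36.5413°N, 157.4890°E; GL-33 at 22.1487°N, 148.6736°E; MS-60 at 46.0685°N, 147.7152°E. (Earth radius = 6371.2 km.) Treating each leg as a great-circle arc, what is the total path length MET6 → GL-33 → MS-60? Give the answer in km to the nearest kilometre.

4473 km

MET6→GL-33: c = 0.284419 rad, d = 1812.09 km
GL-33→MS-60: c = 0.417701 rad, d = 2661.26 km
Total = 1812.09 + 2661.26 = 4473.35 km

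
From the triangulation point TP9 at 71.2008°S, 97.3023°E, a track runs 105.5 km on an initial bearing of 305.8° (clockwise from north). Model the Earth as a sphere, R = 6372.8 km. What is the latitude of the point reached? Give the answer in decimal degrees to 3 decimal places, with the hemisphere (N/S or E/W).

δ = d/R = 105.5/6372.8 = 0.016555 rad
φ₂ = arcsin(sin φ₁ cos δ + cos φ₁ sin δ cos θ)
   = arcsin(-0.94665·0.99986 + 0.32225·0.01655·0.58496) = -70.63123°
λ₂ = λ₁ + atan2(sin θ sin δ cos φ₁, cos δ − sin φ₁ sin φ₂) = 94.98212°

70.631°S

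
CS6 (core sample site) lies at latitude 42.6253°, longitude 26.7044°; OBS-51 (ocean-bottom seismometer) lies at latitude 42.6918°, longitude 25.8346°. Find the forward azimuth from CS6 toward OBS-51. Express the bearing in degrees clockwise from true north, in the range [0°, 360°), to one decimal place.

Δλ = -0.8698°
y = sin Δλ · cos φ₂ = -0.011158
x = cos φ₁ sin φ₂ − sin φ₁ cos φ₂ cos Δλ = 0.001218
θ = atan2(y, x) = -83.7701° → 276.2299° (mod 360°)

276.2°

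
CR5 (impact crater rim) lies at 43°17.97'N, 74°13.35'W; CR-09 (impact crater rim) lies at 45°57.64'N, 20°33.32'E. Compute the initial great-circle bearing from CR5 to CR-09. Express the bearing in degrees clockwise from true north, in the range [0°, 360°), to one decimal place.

50.9°

CR5: φ = +43.29950°, λ = -74.22250°
CR-09: φ = +45.96067°, λ = +20.55533°
Δλ = 94.7778°
y = sin Δλ · cos φ₂ = 0.692736
x = cos φ₁ sin φ₂ − sin φ₁ cos φ₂ cos Δλ = 0.562882
θ = atan2(y, x) = 50.9045° → 50.9045° (mod 360°)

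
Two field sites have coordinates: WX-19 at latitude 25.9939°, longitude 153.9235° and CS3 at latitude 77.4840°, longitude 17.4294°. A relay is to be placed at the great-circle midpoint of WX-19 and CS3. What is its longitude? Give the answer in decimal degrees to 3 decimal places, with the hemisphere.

142.550°E

Bx = cos φ₂ cos Δλ = -0.157182,  By = cos φ₂ sin Δλ = -0.149191
φₘ = atan2(sin φ₁ + sin φ₂, √((cos φ₁ + Bx)² + By²)) = 61.86103°
λₘ = λ₁ + atan2(By, cos φ₁ + Bx) = 142.54975°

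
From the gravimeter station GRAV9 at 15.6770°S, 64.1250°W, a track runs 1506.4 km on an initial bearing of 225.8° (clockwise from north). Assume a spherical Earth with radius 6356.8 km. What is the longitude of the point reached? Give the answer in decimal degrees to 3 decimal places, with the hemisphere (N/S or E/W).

74.814°W

δ = d/R = 1506.4/6356.8 = 0.236975 rad
φ₂ = arcsin(sin φ₁ cos δ + cos φ₁ sin δ cos θ)
   = arcsin(-0.27021·0.97205 + 0.96280·0.23476·-0.69717) = -24.84988°
λ₂ = λ₁ + atan2(sin θ sin δ cos φ₁, cos δ − sin φ₁ sin φ₂) = -74.81394°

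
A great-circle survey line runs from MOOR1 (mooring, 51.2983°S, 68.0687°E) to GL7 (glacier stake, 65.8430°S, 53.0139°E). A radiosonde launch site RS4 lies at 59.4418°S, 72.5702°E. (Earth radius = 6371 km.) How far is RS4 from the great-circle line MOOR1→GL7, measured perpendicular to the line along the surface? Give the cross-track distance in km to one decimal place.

578.5 km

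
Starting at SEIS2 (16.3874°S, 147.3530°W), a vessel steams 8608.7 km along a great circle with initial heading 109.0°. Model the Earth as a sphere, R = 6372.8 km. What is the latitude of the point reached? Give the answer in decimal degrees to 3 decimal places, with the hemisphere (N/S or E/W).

δ = d/R = 8608.7/6372.8 = 1.350850 rad
φ₂ = arcsin(sin φ₁ cos δ + cos φ₁ sin δ cos θ)
   = arcsin(-0.28213·0.21818 + 0.95938·0.97591·-0.32557) = -21.49205°
λ₂ = λ₁ + atan2(sin θ sin δ cos φ₁, cos δ − sin φ₁ sin φ₂) = -64.74266°

21.492°S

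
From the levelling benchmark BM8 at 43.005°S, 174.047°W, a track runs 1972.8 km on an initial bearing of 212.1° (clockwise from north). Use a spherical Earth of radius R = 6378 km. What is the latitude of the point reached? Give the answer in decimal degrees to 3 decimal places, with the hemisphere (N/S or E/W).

56.958°S

δ = d/R = 1972.8/6378 = 0.309313 rad
φ₂ = arcsin(sin φ₁ cos δ + cos φ₁ sin δ cos θ)
   = arcsin(-0.68206·0.95254 + 0.73129·0.30440·-0.84712) = -56.95795°
λ₂ = λ₁ + atan2(sin θ sin δ cos φ₁, cos δ − sin φ₁ sin φ₂) = 168.69535°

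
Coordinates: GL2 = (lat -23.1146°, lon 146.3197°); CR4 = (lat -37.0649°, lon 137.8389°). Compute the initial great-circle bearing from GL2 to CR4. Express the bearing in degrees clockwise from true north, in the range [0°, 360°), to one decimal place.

205.7°

Δλ = -8.4808°
y = sin Δλ · cos φ₂ = -0.117681
x = cos φ₁ sin φ₂ − sin φ₁ cos φ₂ cos Δλ = -0.244505
θ = atan2(y, x) = -154.2985° → 205.7015° (mod 360°)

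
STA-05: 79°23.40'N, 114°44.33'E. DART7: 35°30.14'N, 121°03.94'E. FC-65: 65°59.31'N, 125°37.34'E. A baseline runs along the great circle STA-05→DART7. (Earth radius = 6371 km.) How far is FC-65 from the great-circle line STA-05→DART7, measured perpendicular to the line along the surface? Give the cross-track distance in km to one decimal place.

STA-05: φ = +79.39000°, λ = +114.73883°
DART7: φ = +35.50233°, λ = +121.06567°
FC-65: φ = +65.98850°, λ = +125.62233°
δ₁₃ = central angle STA-05→FC-65 = 0.239646 rad  (haversine)
θ₁₃ = bearing STA-05→FC-65 = 161.113°,  θ₁₂ = bearing STA-05→DART7 = 172.575°
dₓₜ = R·arcsin(sin δ₁₃ · sin(θ₁₃ − θ₁₂)) = 6371·arcsin(0.23736·sin(-11.461°)) = -300.595 km
|dₓₜ| = 300.595 km

300.6 km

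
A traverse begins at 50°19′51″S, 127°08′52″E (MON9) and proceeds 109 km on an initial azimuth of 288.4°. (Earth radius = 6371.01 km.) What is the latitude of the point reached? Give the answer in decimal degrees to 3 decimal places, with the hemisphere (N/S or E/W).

50.012°S

MON9: φ = -50.33083°, λ = +127.14778°
δ = d/R = 109/6371.01 = 0.017109 rad
φ₂ = arcsin(sin φ₁ cos δ + cos φ₁ sin δ cos θ)
   = arcsin(-0.76974·0.99985 + 0.63835·0.01711·0.31565) = -50.01238°
λ₂ = λ₁ + atan2(sin θ sin δ cos φ₁, cos δ − sin φ₁ sin φ₂) = 125.70027°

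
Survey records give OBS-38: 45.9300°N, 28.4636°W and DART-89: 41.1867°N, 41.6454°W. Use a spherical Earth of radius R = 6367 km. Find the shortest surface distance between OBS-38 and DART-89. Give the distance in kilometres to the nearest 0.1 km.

1183.2 km

Δφ = -4.7433°,  Δλ = -13.1818°
a = sin²(Δφ/2) + cos φ₁ cos φ₂ sin²(Δλ/2) = 0.008608
c = 2·arcsin(√a) = 0.185830 rad = 10.6473°
d = R·c = 6367 × 0.185830 = 1183.2 km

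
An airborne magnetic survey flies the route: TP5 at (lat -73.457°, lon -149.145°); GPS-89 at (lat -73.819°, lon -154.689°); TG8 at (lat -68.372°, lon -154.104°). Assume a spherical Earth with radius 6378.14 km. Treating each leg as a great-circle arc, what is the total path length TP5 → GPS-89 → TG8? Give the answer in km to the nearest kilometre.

TP5→GPS-89: c = 0.027970 rad, d = 178.39 km
GPS-89→TG8: c = 0.095124 rad, d = 606.72 km
Total = 178.39 + 606.72 = 785.11 km

785 km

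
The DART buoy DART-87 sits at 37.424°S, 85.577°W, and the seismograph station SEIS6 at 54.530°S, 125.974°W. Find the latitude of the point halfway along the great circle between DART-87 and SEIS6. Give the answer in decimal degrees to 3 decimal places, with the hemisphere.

Bx = cos φ₂ cos Δλ = 0.441923,  By = cos φ₂ sin Δλ = -0.376066
φₘ = atan2(sin φ₁ + sin φ₂, √((cos φ₁ + Bx)² + By²)) = -47.74440°
λₘ = λ₁ + atan2(By, cos φ₁ + Bx) = -102.49885°

47.744°S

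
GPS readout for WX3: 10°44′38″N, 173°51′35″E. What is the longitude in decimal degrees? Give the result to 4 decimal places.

173.8597°E

173° + 51′/60 + 35″/3600 = 173 + 0.85000 + 0.00972 = 173.8597°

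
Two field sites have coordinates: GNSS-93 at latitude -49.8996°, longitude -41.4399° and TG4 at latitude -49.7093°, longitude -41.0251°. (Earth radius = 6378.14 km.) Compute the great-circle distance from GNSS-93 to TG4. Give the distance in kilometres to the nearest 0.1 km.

Δφ = 0.1903°,  Δλ = 0.4148°
a = sin²(Δφ/2) + cos φ₁ cos φ₂ sin²(Δλ/2) = 0.000008
c = 2·arcsin(√a) = 0.005733 rad = 0.3285°
d = R·c = 6378.14 × 0.005733 = 36.6 km

36.6 km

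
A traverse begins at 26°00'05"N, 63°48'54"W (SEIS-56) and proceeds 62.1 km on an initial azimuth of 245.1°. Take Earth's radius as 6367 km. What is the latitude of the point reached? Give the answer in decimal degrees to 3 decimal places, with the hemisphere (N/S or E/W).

SEIS-56: φ = +26.00139°, λ = -63.81500°
δ = d/R = 62.1/6367 = 0.009753 rad
φ₂ = arcsin(sin φ₁ cos δ + cos φ₁ sin δ cos θ)
   = arcsin(0.43839·0.99995 + 0.89878·0.00975·-0.42104) = 25.76501°
λ₂ = λ₁ + atan2(sin θ sin δ cos φ₁, cos δ − sin φ₁ sin φ₂) = -64.37784°

25.765°N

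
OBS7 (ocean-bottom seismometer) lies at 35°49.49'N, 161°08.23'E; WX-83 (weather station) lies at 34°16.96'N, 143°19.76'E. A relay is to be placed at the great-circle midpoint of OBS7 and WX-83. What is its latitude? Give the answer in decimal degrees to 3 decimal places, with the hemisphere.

35.381°N

OBS7: φ = +35.82483°, λ = +161.13717°
WX-83: φ = +34.28267°, λ = +143.32933°
Bx = cos φ₂ cos Δλ = 0.786680,  By = cos φ₂ sin Δλ = -0.252694
φₘ = atan2(sin φ₁ + sin φ₂, √((cos φ₁ + Bx)² + By²)) = 35.38099°
λₘ = λ₁ + atan2(By, cos φ₁ + Bx) = 152.14849°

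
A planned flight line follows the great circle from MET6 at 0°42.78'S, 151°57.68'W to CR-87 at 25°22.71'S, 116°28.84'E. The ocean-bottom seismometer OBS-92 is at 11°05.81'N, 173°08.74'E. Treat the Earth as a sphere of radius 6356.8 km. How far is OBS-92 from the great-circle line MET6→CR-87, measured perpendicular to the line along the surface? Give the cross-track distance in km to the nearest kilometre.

MET6: φ = -0.71300°, λ = -151.96133°
CR-87: φ = -25.37850°, λ = +116.48067°
OBS-92: φ = +11.09683°, λ = +173.14567°
δ₁₃ = central angle MET6→OBS-92 = 0.639442 rad  (haversine)
θ₁₃ = bearing MET6→OBS-92 = 289.833°,  θ₁₂ = bearing MET6→CR-87 = 244.599°
dₓₜ = R·arcsin(sin δ₁₃ · sin(θ₁₃ − θ₁₂)) = 6356.8·arcsin(0.59675·sin(45.234°)) = 2781.168 km
|dₓₜ| = 2781.168 km

2781 km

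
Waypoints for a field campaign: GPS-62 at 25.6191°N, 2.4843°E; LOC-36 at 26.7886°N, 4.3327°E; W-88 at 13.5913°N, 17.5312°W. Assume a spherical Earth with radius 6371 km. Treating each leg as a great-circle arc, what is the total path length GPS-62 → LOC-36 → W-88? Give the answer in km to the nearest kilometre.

2931 km

GPS-62→LOC-36: c = 0.035417 rad, d = 225.64 km
LOC-36→W-88: c = 0.424661 rad, d = 2705.51 km
Total = 225.64 + 2705.51 = 2931.16 km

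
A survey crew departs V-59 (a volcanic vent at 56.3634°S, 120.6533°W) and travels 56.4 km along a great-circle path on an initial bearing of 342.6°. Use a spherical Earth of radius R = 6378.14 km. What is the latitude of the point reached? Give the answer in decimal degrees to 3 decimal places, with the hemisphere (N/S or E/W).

δ = d/R = 56.4/6378.14 = 0.008843 rad
φ₂ = arcsin(sin φ₁ cos δ + cos φ₁ sin δ cos θ)
   = arcsin(-0.83257·0.99996 + 0.55392·0.00884·0.95424) = -55.87964°
λ₂ = λ₁ + atan2(sin θ sin δ cos φ₁, cos δ − sin φ₁ sin φ₂) = -120.92340°

55.880°S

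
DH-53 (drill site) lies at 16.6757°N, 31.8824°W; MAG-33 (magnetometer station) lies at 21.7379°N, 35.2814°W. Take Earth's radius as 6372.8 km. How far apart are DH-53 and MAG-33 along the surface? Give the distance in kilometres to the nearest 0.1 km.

666.6 km

Δφ = 5.0622°,  Δλ = -3.3990°
a = sin²(Δφ/2) + cos φ₁ cos φ₂ sin²(Δλ/2) = 0.002733
c = 2·arcsin(√a) = 0.104602 rad = 5.9933°
d = R·c = 6372.8 × 0.104602 = 666.6 km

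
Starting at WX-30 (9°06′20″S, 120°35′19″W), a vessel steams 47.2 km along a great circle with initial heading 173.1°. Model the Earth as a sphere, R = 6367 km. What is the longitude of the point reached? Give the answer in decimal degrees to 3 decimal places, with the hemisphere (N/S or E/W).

WX-30: φ = -9.10556°, λ = -120.58861°
δ = d/R = 47.2/6367 = 0.007413 rad
φ₂ = arcsin(sin φ₁ cos δ + cos φ₁ sin δ cos θ)
   = arcsin(-0.15825·0.99997 + 0.98740·0.00741·-0.99276) = -9.52722°
λ₂ = λ₁ + atan2(sin θ sin δ cos φ₁, cos δ − sin φ₁ sin φ₂) = -120.53687°

120.537°W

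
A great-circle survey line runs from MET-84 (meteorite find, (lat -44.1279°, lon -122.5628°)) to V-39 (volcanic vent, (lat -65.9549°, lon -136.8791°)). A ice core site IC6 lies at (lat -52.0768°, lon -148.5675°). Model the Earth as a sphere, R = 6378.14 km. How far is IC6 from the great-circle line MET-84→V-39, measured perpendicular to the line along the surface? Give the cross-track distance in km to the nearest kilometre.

δ₁₃ = central angle MET-84→IC6 = 0.330968 rad  (haversine)
θ₁₃ = bearing MET-84→IC6 = 236.021°,  θ₁₂ = bearing MET-84→V-39 = 194.827°
dₓₜ = R·arcsin(sin δ₁₃ · sin(θ₁₃ − θ₁₂)) = 6378.14·arcsin(0.32496·sin(41.195°)) = 1375.713 km
|dₓₜ| = 1375.713 km

1376 km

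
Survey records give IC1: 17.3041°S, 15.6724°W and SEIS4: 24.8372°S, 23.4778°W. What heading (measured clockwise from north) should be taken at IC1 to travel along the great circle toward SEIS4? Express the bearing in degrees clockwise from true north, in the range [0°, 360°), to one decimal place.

222.7°

Δλ = -7.8054°
y = sin Δλ · cos φ₂ = -0.123247
x = cos φ₁ sin φ₂ − sin φ₁ cos φ₂ cos Δλ = -0.133600
θ = atan2(y, x) = -137.3081° → 222.6919° (mod 360°)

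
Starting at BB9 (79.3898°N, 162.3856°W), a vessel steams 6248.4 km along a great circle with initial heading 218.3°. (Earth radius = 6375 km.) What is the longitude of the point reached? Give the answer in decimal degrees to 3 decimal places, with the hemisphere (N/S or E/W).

162.907°E

δ = d/R = 6248.4/6375 = 0.980141 rad
φ₂ = arcsin(sin φ₁ cos δ + cos φ₁ sin δ cos θ)
   = arcsin(0.98290·0.55691 + 0.18413·0.83058·-0.78478) = 25.30058°
λ₂ = λ₁ + atan2(sin θ sin δ cos φ₁, cos δ − sin φ₁ sin φ₂) = 162.90666°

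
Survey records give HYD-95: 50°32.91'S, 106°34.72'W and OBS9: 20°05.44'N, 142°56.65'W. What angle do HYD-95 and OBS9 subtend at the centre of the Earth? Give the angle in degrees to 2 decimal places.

HYD-95: φ = -50.54850°, λ = -106.57867°
OBS9: φ = +20.09067°, λ = -142.94417°
Δφ = 70.6392°,  Δλ = -36.3655°
a = sin²(Δφ/2) + cos φ₁ cos φ₂ sin²(Δλ/2) = 0.392351
c = 2·arcsin(√a) = 1.353799 rad = 77.5670°

77.57°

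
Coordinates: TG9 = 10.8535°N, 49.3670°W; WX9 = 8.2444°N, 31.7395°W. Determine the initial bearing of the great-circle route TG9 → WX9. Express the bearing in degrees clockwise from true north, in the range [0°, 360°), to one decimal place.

Δλ = 17.6275°
y = sin Δλ · cos φ₂ = 0.299698
x = cos φ₁ sin φ₂ − sin φ₁ cos φ₂ cos Δλ = -0.036772
θ = atan2(y, x) = 96.9950° → 96.9950° (mod 360°)

97.0°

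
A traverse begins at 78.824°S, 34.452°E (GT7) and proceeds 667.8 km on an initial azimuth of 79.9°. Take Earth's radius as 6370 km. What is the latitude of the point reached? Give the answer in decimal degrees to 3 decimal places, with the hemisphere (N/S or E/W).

76.432°S

δ = d/R = 667.8/6370 = 0.104835 rad
φ₂ = arcsin(sin φ₁ cos δ + cos φ₁ sin δ cos θ)
   = arcsin(-0.98104·0.99451 + 0.19382·0.10464·0.17537) = -76.43233°
λ₂ = λ₁ + atan2(sin θ sin δ cos φ₁, cos δ − sin φ₁ sin φ₂) = 60.50161°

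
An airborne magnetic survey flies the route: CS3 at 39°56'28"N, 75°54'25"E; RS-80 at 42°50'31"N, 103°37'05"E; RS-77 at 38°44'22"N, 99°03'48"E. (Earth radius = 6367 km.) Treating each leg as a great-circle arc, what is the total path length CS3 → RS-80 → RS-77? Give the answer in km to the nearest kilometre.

2917 km

CS3: φ = +39.94111°, λ = +75.90694°
RS-80: φ = +42.84194°, λ = +103.61806°
RS-77: φ = +38.73944°, λ = +99.06333°
CS3→RS-80: c = 0.364676 rad, d = 2321.89 km
RS-80→RS-77: c = 0.093506 rad, d = 595.35 km
Total = 2321.89 + 595.35 = 2917.24 km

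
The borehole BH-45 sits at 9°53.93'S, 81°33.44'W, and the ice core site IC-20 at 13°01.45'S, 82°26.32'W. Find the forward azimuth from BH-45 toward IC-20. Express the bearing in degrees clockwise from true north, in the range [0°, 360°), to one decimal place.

BH-45: φ = -9.89883°, λ = -81.55733°
IC-20: φ = -13.02417°, λ = -82.43867°
Δλ = -0.8813°
y = sin Δλ · cos φ₂ = -0.014986
x = cos φ₁ sin φ₂ − sin φ₁ cos φ₂ cos Δλ = -0.054540
θ = atan2(y, x) = -164.6361° → 195.3639° (mod 360°)

195.4°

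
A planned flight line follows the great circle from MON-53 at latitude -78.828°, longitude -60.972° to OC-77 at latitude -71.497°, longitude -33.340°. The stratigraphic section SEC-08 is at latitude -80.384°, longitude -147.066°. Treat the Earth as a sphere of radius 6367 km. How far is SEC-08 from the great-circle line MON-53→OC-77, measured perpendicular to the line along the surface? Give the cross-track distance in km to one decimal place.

δ₁₃ = central angle MON-53→SEC-08 = 0.247735 rad  (haversine)
θ₁₃ = bearing MON-53→SEC-08 = 222.816°,  θ₁₂ = bearing MON-53→OC-77 = 57.967°
dₓₜ = R·arcsin(sin δ₁₃ · sin(θ₁₃ − θ₁₂)) = 6367·arcsin(0.24521·sin(164.850°)) = 408.314 km
|dₓₜ| = 408.314 km

408.3 km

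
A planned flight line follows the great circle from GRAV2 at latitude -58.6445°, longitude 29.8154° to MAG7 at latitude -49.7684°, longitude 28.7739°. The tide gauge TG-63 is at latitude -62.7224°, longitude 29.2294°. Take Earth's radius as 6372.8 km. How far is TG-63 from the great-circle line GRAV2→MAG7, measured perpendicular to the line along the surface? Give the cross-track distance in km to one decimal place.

64.2 km

δ₁₃ = central angle GRAV2→TG-63 = 0.071348 rad  (haversine)
θ₁₃ = bearing GRAV2→TG-63 = 183.770°,  θ₁₂ = bearing GRAV2→MAG7 = 355.646°
dₓₜ = R·arcsin(sin δ₁₃ · sin(θ₁₃ − θ₁₂)) = 6372.8·arcsin(0.07129·sin(-171.876°)) = -64.198 km
|dₓₜ| = 64.198 km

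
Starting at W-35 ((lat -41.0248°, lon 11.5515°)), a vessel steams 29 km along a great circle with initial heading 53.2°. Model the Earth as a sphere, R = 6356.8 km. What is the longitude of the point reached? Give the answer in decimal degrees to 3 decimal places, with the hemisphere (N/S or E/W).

11.828°E

δ = d/R = 29/6356.8 = 0.004562 rad
φ₂ = arcsin(sin φ₁ cos δ + cos φ₁ sin δ cos θ)
   = arcsin(-0.65639·0.99999 + 0.75443·0.00456·0.59902) = -40.86789°
λ₂ = λ₁ + atan2(sin θ sin δ cos φ₁, cos δ − sin φ₁ sin φ₂) = 11.82827°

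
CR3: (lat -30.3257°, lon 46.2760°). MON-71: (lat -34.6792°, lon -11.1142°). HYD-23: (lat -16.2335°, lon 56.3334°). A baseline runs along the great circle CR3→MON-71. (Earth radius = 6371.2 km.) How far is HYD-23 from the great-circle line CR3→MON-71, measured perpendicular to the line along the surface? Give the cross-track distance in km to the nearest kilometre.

δ₁₃ = central angle CR3→HYD-23 = 0.293732 rad  (haversine)
θ₁₃ = bearing CR3→HYD-23 = 35.389°,  θ₁₂ = bearing CR3→MON-71 = 248.895°
dₓₜ = R·arcsin(sin δ₁₃ · sin(θ₁₃ − θ₁₂)) = 6371.2·arcsin(0.28953·sin(-213.506°)) = 1022.679 km
|dₓₜ| = 1022.679 km

1023 km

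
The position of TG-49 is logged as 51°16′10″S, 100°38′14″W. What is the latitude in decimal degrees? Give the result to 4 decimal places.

51.2694°S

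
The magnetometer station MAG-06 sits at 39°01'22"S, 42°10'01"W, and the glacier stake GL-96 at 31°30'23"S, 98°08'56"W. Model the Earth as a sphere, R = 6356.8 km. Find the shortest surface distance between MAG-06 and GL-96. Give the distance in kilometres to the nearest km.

MAG-06: φ = -39.02278°, λ = -42.16694°
GL-96: φ = -31.50639°, λ = -98.14889°
Δφ = 7.5164°,  Δλ = -55.9819°
a = sin²(Δφ/2) + cos φ₁ cos φ₂ sin²(Δλ/2) = 0.150198
c = 2·arcsin(√a) = 0.795953 rad = 45.6047°
d = R·c = 6356.8 × 0.795953 = 5059.7 km

5060 km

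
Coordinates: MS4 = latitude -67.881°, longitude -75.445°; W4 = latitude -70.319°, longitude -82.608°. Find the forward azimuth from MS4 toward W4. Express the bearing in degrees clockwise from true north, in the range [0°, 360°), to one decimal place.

Δλ = -7.1630°
y = sin Δλ · cos φ₂ = -0.041994
x = cos φ₁ sin φ₂ − sin φ₁ cos φ₂ cos Δλ = -0.044973
θ = atan2(y, x) = -136.9618° → 223.0382° (mod 360°)

223.0°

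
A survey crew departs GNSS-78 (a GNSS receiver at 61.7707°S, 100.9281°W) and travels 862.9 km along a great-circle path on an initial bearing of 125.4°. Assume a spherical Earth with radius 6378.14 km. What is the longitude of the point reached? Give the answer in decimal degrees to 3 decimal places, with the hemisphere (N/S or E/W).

85.554°W

δ = d/R = 862.9/6378.14 = 0.135290 rad
φ₂ = arcsin(sin φ₁ cos δ + cos φ₁ sin δ cos θ)
   = arcsin(-0.88106·0.99086 + 0.47300·0.13488·-0.57928) = -65.50085°
λ₂ = λ₁ + atan2(sin θ sin δ cos φ₁, cos δ − sin φ₁ sin φ₂) = -85.55361°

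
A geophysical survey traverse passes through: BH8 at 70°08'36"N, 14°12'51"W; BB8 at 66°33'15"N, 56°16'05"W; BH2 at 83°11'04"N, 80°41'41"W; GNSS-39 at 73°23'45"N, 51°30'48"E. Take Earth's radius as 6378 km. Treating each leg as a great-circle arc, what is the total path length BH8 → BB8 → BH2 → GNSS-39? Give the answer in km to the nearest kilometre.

6100 km

BH8: φ = +70.14333°, λ = -14.21417°
BB8: φ = +66.55417°, λ = -56.26806°
BH2: φ = +83.18444°, λ = -80.69472°
GNSS-39: φ = +73.39583°, λ = +51.51333°
BH8→BB8: c = 0.271983 rad, d = 1734.71 km
BB8→BH2: c = 0.304673 rad, d = 1943.21 km
BH2→GNSS-39: c = 0.379778 rad, d = 2422.22 km
Total = 1734.71 + 1943.21 + 2422.22 = 6100.14 km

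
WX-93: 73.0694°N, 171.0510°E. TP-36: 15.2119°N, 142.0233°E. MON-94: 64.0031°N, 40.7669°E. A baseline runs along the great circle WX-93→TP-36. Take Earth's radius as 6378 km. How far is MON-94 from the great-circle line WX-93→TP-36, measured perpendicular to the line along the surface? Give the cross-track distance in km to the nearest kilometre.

3861 km

δ₁₃ = central angle WX-93→MON-94 = 0.680388 rad  (haversine)
θ₁₃ = bearing WX-93→MON-94 = 327.892°,  θ₁₂ = bearing WX-93→TP-36 = 212.649°
dₓₜ = R·arcsin(sin δ₁₃ · sin(θ₁₃ − θ₁₂)) = 6378·arcsin(0.62909·sin(115.243°)) = 3860.700 km
|dₓₜ| = 3860.700 km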